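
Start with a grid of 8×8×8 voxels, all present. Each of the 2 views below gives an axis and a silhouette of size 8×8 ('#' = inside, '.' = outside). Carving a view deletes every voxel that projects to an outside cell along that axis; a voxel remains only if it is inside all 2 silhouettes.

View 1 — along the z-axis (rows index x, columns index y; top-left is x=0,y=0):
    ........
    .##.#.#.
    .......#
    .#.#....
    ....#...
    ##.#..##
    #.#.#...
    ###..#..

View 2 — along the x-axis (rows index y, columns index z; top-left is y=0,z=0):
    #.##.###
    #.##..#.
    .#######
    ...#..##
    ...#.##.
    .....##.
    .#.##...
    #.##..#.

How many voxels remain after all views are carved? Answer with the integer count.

initial block: 8^3 = 512
V1 z: intersect with XY mask (20 set) -- 160 left
V2 x: intersect with YZ mask (32 set) -- 86 left

|visual hull| = 86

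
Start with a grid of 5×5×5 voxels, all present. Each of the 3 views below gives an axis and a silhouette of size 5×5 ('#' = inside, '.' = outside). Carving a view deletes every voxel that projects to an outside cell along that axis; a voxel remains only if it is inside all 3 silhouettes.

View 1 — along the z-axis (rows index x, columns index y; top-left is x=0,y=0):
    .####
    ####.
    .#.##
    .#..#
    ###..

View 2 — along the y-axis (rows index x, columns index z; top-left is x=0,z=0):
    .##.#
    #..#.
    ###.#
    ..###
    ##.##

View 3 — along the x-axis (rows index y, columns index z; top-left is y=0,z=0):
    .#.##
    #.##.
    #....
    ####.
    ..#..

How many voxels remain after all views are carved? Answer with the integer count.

initial block: 5^3 = 125
[1] z-view keeps 16 columns → grid now 80
[2] y-view keeps 16 columns → grid now 50
[3] x-view keeps 12 columns → grid now 25

25 voxels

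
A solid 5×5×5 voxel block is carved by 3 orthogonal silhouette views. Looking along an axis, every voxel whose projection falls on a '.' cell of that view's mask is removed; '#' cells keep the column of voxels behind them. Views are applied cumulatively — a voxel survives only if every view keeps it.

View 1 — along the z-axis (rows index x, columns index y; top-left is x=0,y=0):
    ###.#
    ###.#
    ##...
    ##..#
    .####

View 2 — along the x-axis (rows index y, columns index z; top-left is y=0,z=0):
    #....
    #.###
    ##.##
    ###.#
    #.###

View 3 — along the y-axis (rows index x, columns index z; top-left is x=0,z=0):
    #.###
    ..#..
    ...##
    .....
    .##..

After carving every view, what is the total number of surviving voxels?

|visual hull| = 21

initial block: 5^3 = 125
step 1: project along z, AND mask (17/25) → |grid| = 85
step 2: project along x, AND mask (17/25) → |grid| = 56
step 3: project along y, AND mask (9/25) → |grid| = 21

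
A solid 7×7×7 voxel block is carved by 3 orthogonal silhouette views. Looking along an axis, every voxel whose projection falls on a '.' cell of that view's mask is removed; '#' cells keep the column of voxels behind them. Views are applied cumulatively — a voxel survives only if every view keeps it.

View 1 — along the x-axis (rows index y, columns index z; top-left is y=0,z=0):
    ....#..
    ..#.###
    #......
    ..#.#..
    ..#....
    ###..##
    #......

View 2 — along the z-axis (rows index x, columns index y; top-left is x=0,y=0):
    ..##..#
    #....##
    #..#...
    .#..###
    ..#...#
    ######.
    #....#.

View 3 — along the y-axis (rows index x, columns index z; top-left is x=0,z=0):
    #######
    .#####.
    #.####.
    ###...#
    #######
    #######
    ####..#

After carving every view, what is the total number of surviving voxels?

start: 7×7×7 = 343 voxels
V1 x: intersect with YZ mask (15 set) -- 105 left
V2 z: intersect with XY mask (22 set) -- 47 left
V3 y: intersect with XZ mask (40 set) -- 39 left

|visual hull| = 39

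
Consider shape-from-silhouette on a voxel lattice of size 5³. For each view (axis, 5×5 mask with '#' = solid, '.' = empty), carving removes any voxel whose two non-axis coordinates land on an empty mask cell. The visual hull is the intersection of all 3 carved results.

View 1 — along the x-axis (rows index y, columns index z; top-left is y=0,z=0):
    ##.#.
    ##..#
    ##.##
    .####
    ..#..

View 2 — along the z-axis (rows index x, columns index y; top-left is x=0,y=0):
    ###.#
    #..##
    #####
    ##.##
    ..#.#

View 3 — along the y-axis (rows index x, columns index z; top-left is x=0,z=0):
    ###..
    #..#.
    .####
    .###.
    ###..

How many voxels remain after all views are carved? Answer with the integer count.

32 voxels

initial block: 5^3 = 125
V1 x: intersect with YZ mask (15 set) -- 75 left
V2 z: intersect with XY mask (18 set) -- 50 left
V3 y: intersect with XZ mask (15 set) -- 32 left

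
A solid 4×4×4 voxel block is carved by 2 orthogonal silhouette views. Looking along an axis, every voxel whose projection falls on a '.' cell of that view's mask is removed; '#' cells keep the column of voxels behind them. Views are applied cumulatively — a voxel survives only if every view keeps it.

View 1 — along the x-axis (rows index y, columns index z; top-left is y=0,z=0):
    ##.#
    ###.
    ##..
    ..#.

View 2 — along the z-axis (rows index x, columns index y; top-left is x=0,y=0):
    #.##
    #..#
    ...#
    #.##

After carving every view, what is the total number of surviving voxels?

full grid |V| = 64
V1 x: intersect with YZ mask (9 set) -- 36 left
V2 z: intersect with XY mask (9 set) -- 17 left

|visual hull| = 17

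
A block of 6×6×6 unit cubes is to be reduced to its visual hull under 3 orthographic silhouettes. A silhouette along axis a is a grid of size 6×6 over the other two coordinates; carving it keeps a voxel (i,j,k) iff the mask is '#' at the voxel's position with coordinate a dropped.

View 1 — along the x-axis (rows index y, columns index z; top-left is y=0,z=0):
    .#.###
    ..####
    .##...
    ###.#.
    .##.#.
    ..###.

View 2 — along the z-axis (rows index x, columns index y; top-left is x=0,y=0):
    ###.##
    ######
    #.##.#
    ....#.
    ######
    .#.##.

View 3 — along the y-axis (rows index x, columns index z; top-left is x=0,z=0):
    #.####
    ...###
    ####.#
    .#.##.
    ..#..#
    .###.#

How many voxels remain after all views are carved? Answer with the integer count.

voxel count = 49

before carving: 216 voxels (6×6×6)
V1 x: intersect with YZ mask (20 set) -- 120 left
V2 z: intersect with XY mask (25 set) -- 83 left
V3 y: intersect with XZ mask (22 set) -- 49 left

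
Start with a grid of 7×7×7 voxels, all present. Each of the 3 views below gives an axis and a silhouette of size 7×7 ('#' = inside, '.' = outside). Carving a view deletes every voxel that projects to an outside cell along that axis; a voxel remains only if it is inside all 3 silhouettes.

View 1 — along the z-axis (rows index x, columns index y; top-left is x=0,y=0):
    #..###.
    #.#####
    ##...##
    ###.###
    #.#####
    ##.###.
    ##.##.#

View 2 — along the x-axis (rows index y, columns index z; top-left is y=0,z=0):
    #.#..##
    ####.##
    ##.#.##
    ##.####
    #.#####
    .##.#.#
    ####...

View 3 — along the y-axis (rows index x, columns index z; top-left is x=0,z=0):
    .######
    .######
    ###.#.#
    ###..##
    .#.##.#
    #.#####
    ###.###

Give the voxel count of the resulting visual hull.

before carving: 343 voxels (7×7×7)
carve view 1 (along z, XY-mask fill 36/49): 252 voxels remain
carve view 2 (along x, YZ-mask fill 35/49): 177 voxels remain
carve view 3 (along y, XZ-mask fill 38/49): 139 voxels remain

|visual hull| = 139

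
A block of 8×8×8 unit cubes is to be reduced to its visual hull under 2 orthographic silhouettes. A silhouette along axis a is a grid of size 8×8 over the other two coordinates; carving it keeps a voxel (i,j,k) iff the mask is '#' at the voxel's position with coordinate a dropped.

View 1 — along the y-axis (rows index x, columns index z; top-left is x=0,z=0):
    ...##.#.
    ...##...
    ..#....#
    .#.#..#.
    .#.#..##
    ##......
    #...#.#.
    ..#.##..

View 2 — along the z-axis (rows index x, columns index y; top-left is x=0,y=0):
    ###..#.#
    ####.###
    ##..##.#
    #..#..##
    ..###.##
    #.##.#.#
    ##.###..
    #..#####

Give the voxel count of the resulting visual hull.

start: 8×8×8 = 512 voxels
V1 y: intersect with XZ mask (22 set) -- 176 left
V2 z: intersect with XY mask (42 set) -- 114 left

114 voxels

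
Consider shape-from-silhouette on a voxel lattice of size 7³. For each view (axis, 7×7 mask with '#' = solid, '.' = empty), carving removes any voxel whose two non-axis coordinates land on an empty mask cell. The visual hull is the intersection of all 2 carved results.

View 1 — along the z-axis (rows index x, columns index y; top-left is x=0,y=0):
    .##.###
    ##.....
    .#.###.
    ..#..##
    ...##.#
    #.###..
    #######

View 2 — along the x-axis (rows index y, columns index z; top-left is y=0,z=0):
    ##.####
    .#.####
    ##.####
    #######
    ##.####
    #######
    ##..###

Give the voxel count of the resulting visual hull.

before carving: 343 voxels (7×7×7)
step 1: project along z, AND mask (28/49) → |grid| = 196
step 2: project along x, AND mask (42/49) → |grid| = 168

|visual hull| = 168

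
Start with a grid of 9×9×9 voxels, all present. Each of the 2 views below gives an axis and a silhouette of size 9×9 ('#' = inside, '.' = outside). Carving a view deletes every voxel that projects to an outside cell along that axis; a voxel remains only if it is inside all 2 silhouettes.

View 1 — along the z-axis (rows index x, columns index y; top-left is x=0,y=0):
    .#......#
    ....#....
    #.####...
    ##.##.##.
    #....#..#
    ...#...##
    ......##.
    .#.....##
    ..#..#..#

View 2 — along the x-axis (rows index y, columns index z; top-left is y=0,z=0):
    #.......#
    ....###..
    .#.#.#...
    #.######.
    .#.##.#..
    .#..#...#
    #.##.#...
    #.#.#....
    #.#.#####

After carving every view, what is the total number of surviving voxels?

start: 9×9×9 = 729 voxels
V1 z: intersect with XY mask (28 set) -- 252 left
V2 x: intersect with YZ mask (36 set) -- 118 left

voxel count = 118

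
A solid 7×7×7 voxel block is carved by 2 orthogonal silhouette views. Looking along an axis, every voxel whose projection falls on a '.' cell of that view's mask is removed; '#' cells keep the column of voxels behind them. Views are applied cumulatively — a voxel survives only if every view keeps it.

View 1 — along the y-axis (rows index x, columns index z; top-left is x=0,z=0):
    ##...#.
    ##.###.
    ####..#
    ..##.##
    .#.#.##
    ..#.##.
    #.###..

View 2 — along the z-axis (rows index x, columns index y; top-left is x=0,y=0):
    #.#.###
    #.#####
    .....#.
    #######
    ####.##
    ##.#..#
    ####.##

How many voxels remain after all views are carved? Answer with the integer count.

initial block: 7^3 = 343
V1 y: intersect with XZ mask (28 set) -- 196 left
V2 z: intersect with XY mask (35 set) -- 138 left

voxel count = 138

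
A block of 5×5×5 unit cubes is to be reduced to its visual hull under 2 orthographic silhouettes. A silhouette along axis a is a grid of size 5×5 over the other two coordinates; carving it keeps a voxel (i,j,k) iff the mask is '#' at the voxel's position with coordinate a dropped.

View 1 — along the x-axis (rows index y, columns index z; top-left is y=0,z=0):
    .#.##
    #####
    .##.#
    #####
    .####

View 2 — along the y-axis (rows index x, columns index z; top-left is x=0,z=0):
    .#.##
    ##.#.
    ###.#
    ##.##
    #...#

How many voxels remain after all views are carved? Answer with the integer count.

start: 5×5×5 = 125 voxels
V1 x: intersect with YZ mask (20 set) -- 100 left
V2 y: intersect with XZ mask (16 set) -- 64 left

|visual hull| = 64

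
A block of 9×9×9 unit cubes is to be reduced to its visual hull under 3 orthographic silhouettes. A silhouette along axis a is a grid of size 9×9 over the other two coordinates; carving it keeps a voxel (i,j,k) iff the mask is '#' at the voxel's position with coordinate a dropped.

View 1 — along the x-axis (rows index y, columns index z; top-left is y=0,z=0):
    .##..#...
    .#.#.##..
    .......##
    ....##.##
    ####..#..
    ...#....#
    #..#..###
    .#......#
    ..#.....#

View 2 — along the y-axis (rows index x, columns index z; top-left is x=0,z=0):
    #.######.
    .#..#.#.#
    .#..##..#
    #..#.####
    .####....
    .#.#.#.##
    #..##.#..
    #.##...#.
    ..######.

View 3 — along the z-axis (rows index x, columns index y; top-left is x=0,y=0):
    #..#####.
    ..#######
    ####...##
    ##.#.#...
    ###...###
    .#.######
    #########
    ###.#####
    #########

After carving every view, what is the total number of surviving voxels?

106 voxels

start: 9×9×9 = 729 voxels
after view 1 [x-axis, 29 of 81 cells solid] → remaining = 261
after view 2 [y-axis, 44 of 81 cells solid] → remaining = 139
after view 3 [z-axis, 62 of 81 cells solid] → remaining = 106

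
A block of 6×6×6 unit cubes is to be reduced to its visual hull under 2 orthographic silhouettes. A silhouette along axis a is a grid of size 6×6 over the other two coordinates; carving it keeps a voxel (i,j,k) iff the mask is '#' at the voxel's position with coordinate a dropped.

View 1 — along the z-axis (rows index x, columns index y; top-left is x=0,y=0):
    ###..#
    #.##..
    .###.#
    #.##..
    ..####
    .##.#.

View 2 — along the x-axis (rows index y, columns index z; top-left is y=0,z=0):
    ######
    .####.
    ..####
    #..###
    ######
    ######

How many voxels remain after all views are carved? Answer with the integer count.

initial block: 6^3 = 216
  1. axis=2 (XY plane), |mask|=21  ⇒  voxels=126
  2. axis=0 (YZ plane), |mask|=30  ⇒  voxels=100

100 voxels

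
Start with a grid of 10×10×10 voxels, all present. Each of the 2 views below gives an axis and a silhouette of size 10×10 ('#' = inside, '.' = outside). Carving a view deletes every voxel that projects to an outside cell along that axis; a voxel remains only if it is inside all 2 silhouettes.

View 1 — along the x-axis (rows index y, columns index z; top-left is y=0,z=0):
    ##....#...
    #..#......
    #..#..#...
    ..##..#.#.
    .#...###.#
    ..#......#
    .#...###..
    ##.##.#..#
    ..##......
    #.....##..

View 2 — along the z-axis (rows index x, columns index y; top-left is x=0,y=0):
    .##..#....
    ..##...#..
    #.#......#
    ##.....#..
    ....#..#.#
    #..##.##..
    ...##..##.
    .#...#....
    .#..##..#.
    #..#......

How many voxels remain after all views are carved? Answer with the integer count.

start: 10×10×10 = 1000 voxels
V1 x: intersect with YZ mask (34 set) -- 340 left
V2 z: intersect with XY mask (32 set) -- 115 left

115 voxels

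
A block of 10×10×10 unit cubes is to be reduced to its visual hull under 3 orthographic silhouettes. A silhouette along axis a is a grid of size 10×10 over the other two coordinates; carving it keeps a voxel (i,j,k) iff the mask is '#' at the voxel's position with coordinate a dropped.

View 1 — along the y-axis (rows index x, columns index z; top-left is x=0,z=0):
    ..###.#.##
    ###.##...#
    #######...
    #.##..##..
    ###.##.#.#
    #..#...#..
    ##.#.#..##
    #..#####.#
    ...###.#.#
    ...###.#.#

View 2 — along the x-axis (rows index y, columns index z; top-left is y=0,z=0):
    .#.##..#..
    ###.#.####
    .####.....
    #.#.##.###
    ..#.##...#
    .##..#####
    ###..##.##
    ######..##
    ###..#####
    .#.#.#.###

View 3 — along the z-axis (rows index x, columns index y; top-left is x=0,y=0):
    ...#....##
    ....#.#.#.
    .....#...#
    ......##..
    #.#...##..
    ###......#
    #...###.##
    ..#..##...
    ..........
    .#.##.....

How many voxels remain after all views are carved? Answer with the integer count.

initial block: 10^3 = 1000
carve view 1 (along y, XZ-mask fill 57/100): 570 voxels remain
carve view 2 (along x, YZ-mask fill 63/100): 352 voxels remain
carve view 3 (along z, XY-mask fill 30/100): 105 voxels remain

|visual hull| = 105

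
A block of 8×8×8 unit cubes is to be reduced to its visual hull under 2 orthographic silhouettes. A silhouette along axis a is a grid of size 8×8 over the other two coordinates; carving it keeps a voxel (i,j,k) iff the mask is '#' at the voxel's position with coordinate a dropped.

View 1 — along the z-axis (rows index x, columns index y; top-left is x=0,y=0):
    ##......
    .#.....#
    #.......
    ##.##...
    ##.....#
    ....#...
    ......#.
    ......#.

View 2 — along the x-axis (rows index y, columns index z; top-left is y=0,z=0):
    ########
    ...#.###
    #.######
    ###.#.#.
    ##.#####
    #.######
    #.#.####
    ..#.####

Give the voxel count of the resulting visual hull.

initial block: 8^3 = 512
step 1: project along z, AND mask (15/64) → |grid| = 120
step 2: project along x, AND mask (49/64) → |grid| = 89

89 voxels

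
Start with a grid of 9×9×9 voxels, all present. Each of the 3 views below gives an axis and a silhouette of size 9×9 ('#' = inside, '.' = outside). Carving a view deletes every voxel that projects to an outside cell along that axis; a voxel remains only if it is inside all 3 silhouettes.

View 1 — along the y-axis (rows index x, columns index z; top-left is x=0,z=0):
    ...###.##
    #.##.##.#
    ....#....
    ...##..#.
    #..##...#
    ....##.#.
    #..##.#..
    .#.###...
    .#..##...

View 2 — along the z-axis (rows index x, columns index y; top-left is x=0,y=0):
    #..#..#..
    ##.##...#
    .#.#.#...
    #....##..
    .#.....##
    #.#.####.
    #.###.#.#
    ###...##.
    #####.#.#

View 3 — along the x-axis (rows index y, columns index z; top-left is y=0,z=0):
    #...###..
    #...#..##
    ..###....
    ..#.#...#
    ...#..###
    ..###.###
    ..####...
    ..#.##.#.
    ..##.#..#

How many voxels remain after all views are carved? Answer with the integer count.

initial block: 9^3 = 729
carve view 1 (along y, XZ-mask fill 33/81): 297 voxels remain
carve view 2 (along z, XY-mask fill 41/81): 152 voxels remain
carve view 3 (along x, YZ-mask fill 36/81): 76 voxels remain

voxel count = 76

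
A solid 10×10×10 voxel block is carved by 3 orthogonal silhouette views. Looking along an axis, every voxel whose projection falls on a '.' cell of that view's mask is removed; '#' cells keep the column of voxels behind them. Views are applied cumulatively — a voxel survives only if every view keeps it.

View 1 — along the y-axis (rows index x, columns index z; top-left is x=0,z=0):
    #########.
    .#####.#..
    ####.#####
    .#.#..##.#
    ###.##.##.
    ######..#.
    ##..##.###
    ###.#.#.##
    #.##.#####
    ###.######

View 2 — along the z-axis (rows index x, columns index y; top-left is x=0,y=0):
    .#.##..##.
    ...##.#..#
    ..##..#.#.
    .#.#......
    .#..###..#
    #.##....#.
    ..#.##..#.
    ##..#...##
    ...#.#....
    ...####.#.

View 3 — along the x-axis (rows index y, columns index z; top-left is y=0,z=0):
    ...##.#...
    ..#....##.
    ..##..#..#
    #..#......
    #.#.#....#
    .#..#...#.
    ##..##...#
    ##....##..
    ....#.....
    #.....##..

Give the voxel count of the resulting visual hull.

before carving: 1000 voxels (10×10×10)
carve view 1 (along y, XZ-mask fill 74/100): 740 voxels remain
carve view 2 (along z, XY-mask fill 40/100): 302 voxels remain
carve view 3 (along x, YZ-mask fill 32/100): 90 voxels remain

voxel count = 90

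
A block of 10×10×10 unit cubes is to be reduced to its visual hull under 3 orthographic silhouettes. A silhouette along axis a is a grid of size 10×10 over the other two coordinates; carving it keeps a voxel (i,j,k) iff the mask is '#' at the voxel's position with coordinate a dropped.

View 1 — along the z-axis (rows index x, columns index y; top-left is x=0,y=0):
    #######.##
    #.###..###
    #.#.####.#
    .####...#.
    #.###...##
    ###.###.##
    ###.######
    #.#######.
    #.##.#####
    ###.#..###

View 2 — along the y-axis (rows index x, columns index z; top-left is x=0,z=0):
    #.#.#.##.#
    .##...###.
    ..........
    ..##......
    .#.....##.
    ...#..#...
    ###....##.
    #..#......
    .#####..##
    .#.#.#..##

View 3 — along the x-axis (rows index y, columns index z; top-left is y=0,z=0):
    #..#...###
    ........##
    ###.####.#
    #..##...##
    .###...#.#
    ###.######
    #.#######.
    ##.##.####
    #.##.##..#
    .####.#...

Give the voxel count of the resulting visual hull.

voxel count = 174

full grid |V| = 1000
step 1: project along z, AND mask (74/100) → |grid| = 740
step 2: project along y, AND mask (37/100) → |grid| = 285
step 3: project along x, AND mask (61/100) → |grid| = 174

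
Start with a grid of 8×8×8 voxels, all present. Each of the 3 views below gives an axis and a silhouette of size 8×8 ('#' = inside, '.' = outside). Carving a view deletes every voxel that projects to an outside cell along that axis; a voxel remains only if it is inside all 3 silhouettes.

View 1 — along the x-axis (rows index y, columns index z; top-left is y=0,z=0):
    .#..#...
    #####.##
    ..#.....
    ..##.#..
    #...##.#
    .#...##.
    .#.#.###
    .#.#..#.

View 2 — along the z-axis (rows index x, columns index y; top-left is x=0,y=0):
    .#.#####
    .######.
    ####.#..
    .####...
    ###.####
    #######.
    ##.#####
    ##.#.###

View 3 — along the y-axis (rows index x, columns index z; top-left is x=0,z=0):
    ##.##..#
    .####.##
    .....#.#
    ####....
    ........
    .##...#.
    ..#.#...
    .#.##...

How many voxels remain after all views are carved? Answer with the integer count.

before carving: 512 voxels (8×8×8)
[1] x-view keeps 28 columns → grid now 224
[2] z-view keeps 48 columns → grid now 179
[3] y-view keeps 25 columns → grid now 69

|visual hull| = 69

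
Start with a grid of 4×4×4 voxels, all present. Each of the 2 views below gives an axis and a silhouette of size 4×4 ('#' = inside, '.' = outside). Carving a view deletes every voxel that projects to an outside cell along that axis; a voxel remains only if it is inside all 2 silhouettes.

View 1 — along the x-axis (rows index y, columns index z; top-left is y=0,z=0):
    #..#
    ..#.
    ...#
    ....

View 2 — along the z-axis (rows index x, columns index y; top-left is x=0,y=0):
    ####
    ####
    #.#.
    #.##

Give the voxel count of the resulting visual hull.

before carving: 64 voxels (4×4×4)
[1] x-view keeps 4 columns → grid now 16
[2] z-view keeps 13 columns → grid now 14

14 voxels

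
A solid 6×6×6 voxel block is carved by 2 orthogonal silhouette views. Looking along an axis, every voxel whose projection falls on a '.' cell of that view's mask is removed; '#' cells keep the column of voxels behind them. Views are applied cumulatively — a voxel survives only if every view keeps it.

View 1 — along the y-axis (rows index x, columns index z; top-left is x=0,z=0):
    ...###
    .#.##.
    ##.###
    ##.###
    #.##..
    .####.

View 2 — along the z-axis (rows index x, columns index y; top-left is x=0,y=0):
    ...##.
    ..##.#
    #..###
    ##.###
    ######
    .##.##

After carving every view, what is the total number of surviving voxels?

full grid |V| = 216
step 1: project along y, AND mask (23/36) → |grid| = 138
step 2: project along z, AND mask (24/36) → |grid| = 94

remaining voxels: 94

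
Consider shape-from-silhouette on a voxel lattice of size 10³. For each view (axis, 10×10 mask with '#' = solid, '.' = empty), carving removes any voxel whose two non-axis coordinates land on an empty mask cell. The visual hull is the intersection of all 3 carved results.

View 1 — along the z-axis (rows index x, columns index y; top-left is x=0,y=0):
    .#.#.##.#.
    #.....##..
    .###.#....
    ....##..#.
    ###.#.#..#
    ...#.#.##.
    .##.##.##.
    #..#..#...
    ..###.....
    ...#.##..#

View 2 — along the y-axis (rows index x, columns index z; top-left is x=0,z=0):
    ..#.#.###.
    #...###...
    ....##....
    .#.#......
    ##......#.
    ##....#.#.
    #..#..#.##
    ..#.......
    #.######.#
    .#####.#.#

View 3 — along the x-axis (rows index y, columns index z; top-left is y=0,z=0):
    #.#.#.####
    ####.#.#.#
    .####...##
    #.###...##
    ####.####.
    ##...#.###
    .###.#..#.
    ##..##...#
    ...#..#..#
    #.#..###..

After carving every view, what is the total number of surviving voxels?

96 voxels

start: 10×10×10 = 1000 voxels
[1] z-view keeps 41 columns → grid now 410
[2] y-view keeps 41 columns → grid now 170
[3] x-view keeps 58 columns → grid now 96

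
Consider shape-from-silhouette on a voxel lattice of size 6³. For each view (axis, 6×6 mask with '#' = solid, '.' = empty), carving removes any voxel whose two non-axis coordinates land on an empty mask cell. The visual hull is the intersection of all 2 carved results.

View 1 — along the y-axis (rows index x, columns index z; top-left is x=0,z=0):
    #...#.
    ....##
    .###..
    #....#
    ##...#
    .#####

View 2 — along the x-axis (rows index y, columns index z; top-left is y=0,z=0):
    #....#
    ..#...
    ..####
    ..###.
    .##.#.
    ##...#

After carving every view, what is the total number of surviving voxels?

full grid |V| = 216
  1. axis=1 (XZ plane), |mask|=17  ⇒  voxels=102
  2. axis=0 (YZ plane), |mask|=16  ⇒  voxels=45

remaining voxels: 45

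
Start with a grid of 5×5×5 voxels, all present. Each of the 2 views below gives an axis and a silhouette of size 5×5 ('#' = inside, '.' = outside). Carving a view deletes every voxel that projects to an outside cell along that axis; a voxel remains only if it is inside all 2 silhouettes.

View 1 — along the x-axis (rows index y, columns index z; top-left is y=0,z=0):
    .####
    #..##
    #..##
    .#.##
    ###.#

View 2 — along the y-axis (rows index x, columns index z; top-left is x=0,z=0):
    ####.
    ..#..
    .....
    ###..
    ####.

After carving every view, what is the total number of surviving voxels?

remaining voxels: 34

initial block: 5^3 = 125
V1 x: intersect with YZ mask (17 set) -- 85 left
V2 y: intersect with XZ mask (12 set) -- 34 left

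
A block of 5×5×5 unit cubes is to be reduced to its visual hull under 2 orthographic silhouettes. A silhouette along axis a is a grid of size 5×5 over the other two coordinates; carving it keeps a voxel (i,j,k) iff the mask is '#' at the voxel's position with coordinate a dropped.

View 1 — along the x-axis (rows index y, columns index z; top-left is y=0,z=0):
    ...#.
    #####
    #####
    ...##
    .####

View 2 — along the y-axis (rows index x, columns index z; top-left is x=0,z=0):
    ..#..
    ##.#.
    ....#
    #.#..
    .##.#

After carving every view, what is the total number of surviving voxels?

32 voxels

initial block: 5^3 = 125
[1] x-view keeps 17 columns → grid now 85
[2] y-view keeps 10 columns → grid now 32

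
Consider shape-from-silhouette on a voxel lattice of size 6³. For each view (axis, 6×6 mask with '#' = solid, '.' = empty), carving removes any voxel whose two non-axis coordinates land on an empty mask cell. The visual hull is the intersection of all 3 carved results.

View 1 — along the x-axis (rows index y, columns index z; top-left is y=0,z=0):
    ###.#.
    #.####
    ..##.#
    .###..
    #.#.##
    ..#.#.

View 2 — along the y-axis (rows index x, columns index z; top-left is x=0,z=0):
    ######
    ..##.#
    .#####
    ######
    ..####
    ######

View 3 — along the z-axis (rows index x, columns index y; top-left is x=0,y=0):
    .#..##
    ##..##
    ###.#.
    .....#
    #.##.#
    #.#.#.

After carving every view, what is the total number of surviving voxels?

before carving: 216 voxels (6×6×6)
after view 1 [x-axis, 21 of 36 cells solid] → remaining = 126
after view 2 [y-axis, 30 of 36 cells solid] → remaining = 109
after view 3 [z-axis, 19 of 36 cells solid] → remaining = 53

voxel count = 53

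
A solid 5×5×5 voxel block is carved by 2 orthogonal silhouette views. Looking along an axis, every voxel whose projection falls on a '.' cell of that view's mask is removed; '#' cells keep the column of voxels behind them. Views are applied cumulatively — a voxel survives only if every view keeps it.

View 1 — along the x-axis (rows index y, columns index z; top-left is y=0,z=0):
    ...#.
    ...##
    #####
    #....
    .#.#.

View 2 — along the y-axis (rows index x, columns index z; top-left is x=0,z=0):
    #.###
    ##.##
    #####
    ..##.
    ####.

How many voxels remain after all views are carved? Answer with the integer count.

44 voxels

full grid |V| = 125
carve view 1 (along x, YZ-mask fill 11/25): 55 voxels remain
carve view 2 (along y, XZ-mask fill 19/25): 44 voxels remain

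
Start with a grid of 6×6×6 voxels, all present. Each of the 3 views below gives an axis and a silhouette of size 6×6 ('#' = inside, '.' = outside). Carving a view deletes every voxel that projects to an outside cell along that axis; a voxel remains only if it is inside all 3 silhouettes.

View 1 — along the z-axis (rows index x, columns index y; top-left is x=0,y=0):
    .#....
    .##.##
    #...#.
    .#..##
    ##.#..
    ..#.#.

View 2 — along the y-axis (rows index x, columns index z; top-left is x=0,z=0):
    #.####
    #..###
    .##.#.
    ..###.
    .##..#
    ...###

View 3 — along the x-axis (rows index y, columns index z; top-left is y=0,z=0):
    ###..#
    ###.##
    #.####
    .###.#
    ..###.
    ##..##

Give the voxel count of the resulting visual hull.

40 voxels

initial block: 6^3 = 216
[1] z-view keeps 15 columns → grid now 90
[2] y-view keeps 21 columns → grid now 51
[3] x-view keeps 25 columns → grid now 40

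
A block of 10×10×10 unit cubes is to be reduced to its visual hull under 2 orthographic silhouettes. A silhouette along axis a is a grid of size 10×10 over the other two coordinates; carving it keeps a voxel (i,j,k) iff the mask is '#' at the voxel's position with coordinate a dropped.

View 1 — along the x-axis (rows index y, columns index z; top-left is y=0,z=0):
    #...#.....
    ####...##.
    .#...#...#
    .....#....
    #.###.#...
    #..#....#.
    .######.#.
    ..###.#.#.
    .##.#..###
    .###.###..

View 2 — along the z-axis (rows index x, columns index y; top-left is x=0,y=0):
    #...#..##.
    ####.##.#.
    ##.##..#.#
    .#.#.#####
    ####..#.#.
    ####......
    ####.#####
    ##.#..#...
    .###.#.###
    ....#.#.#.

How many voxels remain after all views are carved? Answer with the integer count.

full grid |V| = 1000
  1. axis=0 (YZ plane), |mask|=44  ⇒  voxels=440
  2. axis=2 (XY plane), |mask|=57  ⇒  voxels=245

|visual hull| = 245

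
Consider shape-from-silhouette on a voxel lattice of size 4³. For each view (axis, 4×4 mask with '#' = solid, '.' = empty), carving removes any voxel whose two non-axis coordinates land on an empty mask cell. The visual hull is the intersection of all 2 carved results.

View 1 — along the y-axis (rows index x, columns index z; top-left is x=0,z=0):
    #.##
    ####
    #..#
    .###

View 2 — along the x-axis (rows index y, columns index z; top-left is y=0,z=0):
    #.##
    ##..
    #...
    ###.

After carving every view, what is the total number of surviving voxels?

initial block: 4^3 = 64
V1 y: intersect with XZ mask (12 set) -- 48 left
V2 x: intersect with YZ mask (9 set) -- 26 left

remaining voxels: 26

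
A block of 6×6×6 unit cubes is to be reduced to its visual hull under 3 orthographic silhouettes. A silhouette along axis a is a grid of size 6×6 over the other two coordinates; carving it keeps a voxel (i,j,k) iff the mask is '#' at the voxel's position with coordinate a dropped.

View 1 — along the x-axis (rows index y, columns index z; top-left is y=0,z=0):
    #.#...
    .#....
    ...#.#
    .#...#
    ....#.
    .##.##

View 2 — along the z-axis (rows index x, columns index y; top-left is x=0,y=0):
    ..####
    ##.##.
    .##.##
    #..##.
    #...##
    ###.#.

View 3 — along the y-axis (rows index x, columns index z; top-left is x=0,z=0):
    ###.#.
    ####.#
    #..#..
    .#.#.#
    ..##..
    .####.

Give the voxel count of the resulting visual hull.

full grid |V| = 216
carve view 1 (along x, YZ-mask fill 12/36): 72 voxels remain
carve view 2 (along z, XY-mask fill 22/36): 41 voxels remain
carve view 3 (along y, XZ-mask fill 20/36): 19 voxels remain

remaining voxels: 19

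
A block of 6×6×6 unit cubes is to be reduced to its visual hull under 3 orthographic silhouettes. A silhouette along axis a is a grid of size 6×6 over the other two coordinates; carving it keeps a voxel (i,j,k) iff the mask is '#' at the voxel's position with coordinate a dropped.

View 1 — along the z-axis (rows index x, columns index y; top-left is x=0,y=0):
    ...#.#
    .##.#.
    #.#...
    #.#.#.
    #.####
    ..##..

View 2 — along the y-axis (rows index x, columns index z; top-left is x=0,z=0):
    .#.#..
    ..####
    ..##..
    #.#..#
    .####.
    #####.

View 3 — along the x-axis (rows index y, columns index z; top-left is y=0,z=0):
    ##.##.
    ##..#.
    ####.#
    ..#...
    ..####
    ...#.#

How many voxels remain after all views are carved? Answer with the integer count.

start: 6×6×6 = 216 voxels
carve view 1 (along z, XY-mask fill 17/36): 102 voxels remain
carve view 2 (along y, XZ-mask fill 20/36): 59 voxels remain
carve view 3 (along x, YZ-mask fill 19/36): 34 voxels remain

|visual hull| = 34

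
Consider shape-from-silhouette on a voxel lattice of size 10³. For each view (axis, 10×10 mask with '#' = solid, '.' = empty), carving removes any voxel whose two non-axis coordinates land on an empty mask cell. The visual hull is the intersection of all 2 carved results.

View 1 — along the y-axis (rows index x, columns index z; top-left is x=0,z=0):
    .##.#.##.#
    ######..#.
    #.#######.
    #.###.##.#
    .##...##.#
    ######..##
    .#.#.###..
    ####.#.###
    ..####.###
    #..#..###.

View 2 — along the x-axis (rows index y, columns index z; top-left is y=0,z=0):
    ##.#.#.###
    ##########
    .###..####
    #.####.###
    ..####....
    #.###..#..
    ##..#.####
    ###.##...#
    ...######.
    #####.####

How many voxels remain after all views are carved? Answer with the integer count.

voxel count = 460

before carving: 1000 voxels (10×10×10)
carve view 1 (along y, XZ-mask fill 66/100): 660 voxels remain
carve view 2 (along x, YZ-mask fill 69/100): 460 voxels remain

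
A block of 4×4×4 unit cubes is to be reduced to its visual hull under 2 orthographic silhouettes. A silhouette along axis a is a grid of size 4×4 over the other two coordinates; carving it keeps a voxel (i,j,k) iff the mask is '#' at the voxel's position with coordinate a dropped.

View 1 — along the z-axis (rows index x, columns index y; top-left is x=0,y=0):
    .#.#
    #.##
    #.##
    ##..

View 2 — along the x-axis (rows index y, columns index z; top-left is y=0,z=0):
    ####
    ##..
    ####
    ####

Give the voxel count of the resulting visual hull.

initial block: 4^3 = 64
carve view 1 (along z, XY-mask fill 10/16): 40 voxels remain
carve view 2 (along x, YZ-mask fill 14/16): 36 voxels remain

36 voxels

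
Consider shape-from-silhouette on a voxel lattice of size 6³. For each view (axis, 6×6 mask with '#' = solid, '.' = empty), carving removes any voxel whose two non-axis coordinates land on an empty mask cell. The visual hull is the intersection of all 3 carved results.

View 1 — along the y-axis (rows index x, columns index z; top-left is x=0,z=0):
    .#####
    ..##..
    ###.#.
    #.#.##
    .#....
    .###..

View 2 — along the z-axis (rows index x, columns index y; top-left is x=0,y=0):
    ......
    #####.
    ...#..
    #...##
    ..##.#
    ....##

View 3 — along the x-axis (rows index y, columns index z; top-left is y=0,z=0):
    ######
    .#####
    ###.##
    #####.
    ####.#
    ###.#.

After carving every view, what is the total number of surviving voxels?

start: 6×6×6 = 216 voxels
carve view 1 (along y, XZ-mask fill 19/36): 114 voxels remain
carve view 2 (along z, XY-mask fill 14/36): 35 voxels remain
carve view 3 (along x, YZ-mask fill 30/36): 31 voxels remain

31 voxels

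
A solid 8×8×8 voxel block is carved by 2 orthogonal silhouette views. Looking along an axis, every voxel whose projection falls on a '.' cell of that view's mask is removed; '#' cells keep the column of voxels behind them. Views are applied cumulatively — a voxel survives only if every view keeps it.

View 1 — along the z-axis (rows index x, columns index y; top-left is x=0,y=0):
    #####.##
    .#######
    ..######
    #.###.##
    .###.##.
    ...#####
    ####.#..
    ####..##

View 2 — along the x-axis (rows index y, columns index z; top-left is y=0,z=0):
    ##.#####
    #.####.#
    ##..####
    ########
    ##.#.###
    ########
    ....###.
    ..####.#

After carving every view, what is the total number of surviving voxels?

remaining voxels: 285

initial block: 8^3 = 512
step 1: project along z, AND mask (47/64) → |grid| = 376
step 2: project along x, AND mask (49/64) → |grid| = 285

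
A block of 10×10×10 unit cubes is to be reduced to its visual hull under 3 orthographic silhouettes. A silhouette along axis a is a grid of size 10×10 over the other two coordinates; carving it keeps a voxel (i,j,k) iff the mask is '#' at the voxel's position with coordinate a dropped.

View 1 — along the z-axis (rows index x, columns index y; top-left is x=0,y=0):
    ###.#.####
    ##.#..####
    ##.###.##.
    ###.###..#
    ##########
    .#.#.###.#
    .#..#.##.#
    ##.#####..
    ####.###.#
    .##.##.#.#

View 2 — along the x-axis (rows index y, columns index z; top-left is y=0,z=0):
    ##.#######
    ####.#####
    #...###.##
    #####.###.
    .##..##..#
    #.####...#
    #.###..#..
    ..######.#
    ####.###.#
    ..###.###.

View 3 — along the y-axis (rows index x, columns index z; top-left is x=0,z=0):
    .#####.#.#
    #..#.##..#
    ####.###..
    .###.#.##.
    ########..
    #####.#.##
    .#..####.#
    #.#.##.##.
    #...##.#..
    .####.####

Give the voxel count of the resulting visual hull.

remaining voxels: 323

before carving: 1000 voxels (10×10×10)
  1. axis=2 (XY plane), |mask|=71  ⇒  voxels=710
  2. axis=0 (YZ plane), |mask|=69  ⇒  voxels=491
  3. axis=1 (XZ plane), |mask|=65  ⇒  voxels=323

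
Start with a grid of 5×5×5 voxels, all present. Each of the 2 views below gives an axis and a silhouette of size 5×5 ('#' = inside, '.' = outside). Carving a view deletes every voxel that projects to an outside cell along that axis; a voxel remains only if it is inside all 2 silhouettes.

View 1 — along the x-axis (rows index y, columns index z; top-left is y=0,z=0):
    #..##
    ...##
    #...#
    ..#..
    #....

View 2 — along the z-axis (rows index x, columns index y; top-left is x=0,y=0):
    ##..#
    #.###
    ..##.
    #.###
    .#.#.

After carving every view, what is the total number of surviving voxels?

remaining voxels: 26

before carving: 125 voxels (5×5×5)
[1] x-view keeps 9 columns → grid now 45
[2] z-view keeps 15 columns → grid now 26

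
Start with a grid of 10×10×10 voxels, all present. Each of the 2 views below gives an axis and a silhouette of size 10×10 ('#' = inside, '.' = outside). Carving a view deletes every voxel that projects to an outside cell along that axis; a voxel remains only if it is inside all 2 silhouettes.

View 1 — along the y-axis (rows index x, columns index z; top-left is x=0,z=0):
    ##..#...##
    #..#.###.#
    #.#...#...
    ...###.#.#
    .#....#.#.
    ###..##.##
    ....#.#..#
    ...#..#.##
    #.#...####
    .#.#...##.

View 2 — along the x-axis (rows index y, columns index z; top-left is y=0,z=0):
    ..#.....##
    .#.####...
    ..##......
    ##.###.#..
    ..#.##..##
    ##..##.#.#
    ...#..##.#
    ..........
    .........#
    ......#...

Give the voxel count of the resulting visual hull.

initial block: 10^3 = 1000
after view 1 [y-axis, 46 of 100 cells solid] → remaining = 460
after view 2 [x-axis, 33 of 100 cells solid] → remaining = 151

151 voxels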